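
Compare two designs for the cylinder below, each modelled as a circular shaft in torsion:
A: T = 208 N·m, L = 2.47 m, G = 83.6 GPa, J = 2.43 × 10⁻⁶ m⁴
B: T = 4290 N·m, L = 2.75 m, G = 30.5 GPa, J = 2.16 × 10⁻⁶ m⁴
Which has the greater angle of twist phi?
Model: a circular shaft in torsion, so phi = (T·L) / (G·J) (SI units).
  A: phi = (208 × 2.47) / ((8.36 × 10¹⁰) × (2.43 × 10⁻⁶)) = 0.002529 rad = 0.1449°
  B: phi = (4290 × 2.75) / ((3.05 × 10¹⁰) × (2.16 × 10⁻⁶)) = 0.1791 rad = 10.26°
10.26° > 0.1449°, so B is larger.
Final answer: B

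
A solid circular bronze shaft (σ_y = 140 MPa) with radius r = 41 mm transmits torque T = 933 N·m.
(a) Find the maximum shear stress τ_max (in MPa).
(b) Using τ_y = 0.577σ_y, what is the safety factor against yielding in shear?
(a) For a solid circular shaft, τ_max = T·r/J with J = π·r^4/2, i.e. τ_max = 2·T / (π·r^3). Convert r = 41 mm = 0.041 m.
  τ_max = (2 × 933) / (π × 0.041^3) = 8.618 × 10⁶ Pa = 8.618 MPa
(b) τ_y = 0.577 × 140 = 80.78 MPa
  SF = τ_y/τ_max = 80.78 / 8.618 = 9.373
Final answer: (a) τ_max = 8.618 MPa, (b) SF = 9.373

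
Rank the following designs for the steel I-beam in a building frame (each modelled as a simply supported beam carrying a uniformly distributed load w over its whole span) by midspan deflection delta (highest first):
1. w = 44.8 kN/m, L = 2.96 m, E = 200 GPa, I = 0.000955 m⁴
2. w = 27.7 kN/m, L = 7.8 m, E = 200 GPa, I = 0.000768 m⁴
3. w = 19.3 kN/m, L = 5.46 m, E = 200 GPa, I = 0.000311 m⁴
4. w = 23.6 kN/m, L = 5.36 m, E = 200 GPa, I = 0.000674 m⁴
Model: a simply supported beam carrying a uniformly distributed load w over its whole span, so delta = (5·w·L^4) / (384·E·I) (SI units).
  Case 1: delta = (5 × 44800 × 2.96^4) / (384 × (2 × 10¹¹) × 0.000955) = 0.0002345 m = 0.2345 mm
  Case 2: delta = (5 × 27700 × 7.8^4) / (384 × (2 × 10¹¹) × 0.000768) = 0.008692 m = 8.692 mm
  Case 3: delta = (5 × 19300 × 5.46^4) / (384 × (2 × 10¹¹) × 0.000311) = 0.003591 m = 3.591 mm
  Case 4: delta = (5 × 23600 × 5.36^4) / (384 × (2 × 10¹¹) × 0.000674) = 0.001882 m = 1.882 mm
Ordering: 8.692 mm (case 2) > 3.591 mm (case 3) > 1.882 mm (case 4) > 0.2345 mm (case 1)
Final answer: 2, 3, 4, 1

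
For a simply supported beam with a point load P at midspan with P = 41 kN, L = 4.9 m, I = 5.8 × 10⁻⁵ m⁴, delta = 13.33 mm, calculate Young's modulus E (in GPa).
Model: a simply supported beam with a point load P at midspan, so delta = (P·L^3) / (48·E·I).
Solve for E: E = (P·L^3) / (48·delta·I).
Convert to SI units:
  P = 41 kN = 41000 N
  delta = 13.33 mm = 0.01333 m
Substitute:
  E = (41000 × 4.9^3) / (48 × 0.01333 × (5.8 × 10⁻⁵))
  E = 1.3 × 10¹¹ Pa
Convert: E = 1.3 × 10¹¹ Pa = 130 GPa
Final answer: E = 130 GPa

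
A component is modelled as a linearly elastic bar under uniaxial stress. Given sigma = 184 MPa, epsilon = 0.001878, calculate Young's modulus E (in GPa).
Model: a linearly elastic bar under uniaxial stress, so epsilon = sigma / E.
Solve for E: E = sigma / epsilon.
Convert to SI units:
  sigma = 184 MPa = 1.84 × 10⁸ Pa
Substitute:
  E = (1.84 × 10⁸) / 0.001878
  E = 9.798 × 10¹⁰ Pa
Convert: E = 9.798 × 10¹⁰ Pa = 97.98 GPa
Final answer: E = 97.98 GPa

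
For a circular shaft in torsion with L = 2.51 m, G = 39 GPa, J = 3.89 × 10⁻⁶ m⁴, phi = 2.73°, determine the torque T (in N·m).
Model: a circular shaft in torsion, so phi = (T·L) / (G·J).
Solve for T: T = (phi·G·J) / L.
Convert to SI units:
  G = 39 GPa = 3.9 × 10¹⁰ Pa
  phi = 2.73° = 0.04765 rad
Substitute:
  T = (0.04765 × (3.9 × 10¹⁰) × (3.89 × 10⁻⁶)) / 2.51
  T = 2880 N·m
Final answer: T = 2880 N·m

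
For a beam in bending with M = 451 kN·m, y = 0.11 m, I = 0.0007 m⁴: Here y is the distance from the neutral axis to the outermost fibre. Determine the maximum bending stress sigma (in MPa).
Model: a beam in bending, so sigma = (M·y) / I.
Convert to SI units:
  M = 451 kN·m = 451000 N·m
Substitute:
  sigma = (451000 × 0.11) / 0.0007
  sigma = 7.087 × 10⁷ Pa
Convert: sigma = 7.087 × 10⁷ Pa = 70.87 MPa
Final answer: sigma = 70.87 MPa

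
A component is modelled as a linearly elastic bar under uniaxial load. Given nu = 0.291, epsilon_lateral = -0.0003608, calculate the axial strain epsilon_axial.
Model: a linearly elastic bar under uniaxial load, so epsilon_lateral = -nu·epsilon_axial.
Solve for epsilon_axial: epsilon_axial = -epsilon_lateral / nu.
Substitute:
  epsilon_axial = -(-0.0003608) / 0.291
  epsilon_axial = 0.00124
Final answer: epsilon_axial = 0.00124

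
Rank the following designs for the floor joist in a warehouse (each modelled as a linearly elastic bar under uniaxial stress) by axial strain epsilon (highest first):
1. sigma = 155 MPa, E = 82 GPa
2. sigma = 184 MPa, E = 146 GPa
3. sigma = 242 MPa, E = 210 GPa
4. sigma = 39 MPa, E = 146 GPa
Model: a linearly elastic bar under uniaxial stress, so epsilon = sigma / E (SI units).
  Case 1: epsilon = (1.55 × 10⁸) / (8.2 × 10¹⁰) = 0.00189
  Case 2: epsilon = (1.84 × 10⁸) / (1.46 × 10¹¹) = 0.00126
  Case 3: epsilon = (2.42 × 10⁸) / (2.1 × 10¹¹) = 0.001152
  Case 4: epsilon = (3.9 × 10⁷) / (1.46 × 10¹¹) = 0.0002671
Ordering: 0.00189 (case 1) > 0.00126 (case 2) > 0.001152 (case 3) > 0.0002671 (case 4)
Final answer: 1, 2, 3, 4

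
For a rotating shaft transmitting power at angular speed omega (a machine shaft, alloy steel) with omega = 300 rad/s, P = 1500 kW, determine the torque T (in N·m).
Model: a rotating shaft transmitting power at angular speed omega, so P = T·omega.
Solve for T: T = P / omega.
Convert to SI units:
  P = 1500 kW = 1.5 × 10⁶ W
Substitute:
  T = (1.5 × 10⁶) / 300
  T = 5000 N·m
Final answer: T = 5000 N·m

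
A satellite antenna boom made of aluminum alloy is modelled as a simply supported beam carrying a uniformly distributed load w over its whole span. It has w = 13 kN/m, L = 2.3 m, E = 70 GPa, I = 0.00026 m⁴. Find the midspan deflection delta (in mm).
Model: a simply supported beam carrying a uniformly distributed load w over its whole span, so delta = (5·w·L^4) / (384·E·I).
Convert to SI units:
  w = 13 kN/m = 13000 N/m
  E = 70 GPa = 7 × 10¹⁰ Pa
Substitute:
  delta = (5 × 13000 × 2.3^4) / (384 × (7 × 10¹⁰) × 0.00026)
  delta = 0.0002603 m
Convert: delta = 0.0002603 m = 0.2603 mm
Final answer: delta = 0.2603 mm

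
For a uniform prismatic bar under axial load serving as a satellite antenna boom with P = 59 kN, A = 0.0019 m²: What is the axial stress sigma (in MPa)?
Model: a uniform prismatic bar under axial load, so sigma = P / A.
Convert to SI units:
  P = 59 kN = 59000 N
Substitute:
  sigma = 59000 / 0.0019
  sigma = 3.105 × 10⁷ Pa
Convert: sigma = 3.105 × 10⁷ Pa = 31.05 MPa
Final answer: sigma = 31.05 MPa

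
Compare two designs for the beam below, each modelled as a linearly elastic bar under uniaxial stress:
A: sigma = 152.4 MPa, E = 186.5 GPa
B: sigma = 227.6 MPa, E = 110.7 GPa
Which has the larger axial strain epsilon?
Model: a linearly elastic bar under uniaxial stress, so epsilon = sigma / E (SI units).
  A: epsilon = (1.524 × 10⁸) / (1.865 × 10¹¹) = 0.0008172
  B: epsilon = (2.276 × 10⁸) / (1.107 × 10¹¹) = 0.002056
0.002056 > 0.0008172, so B is larger.
Final answer: B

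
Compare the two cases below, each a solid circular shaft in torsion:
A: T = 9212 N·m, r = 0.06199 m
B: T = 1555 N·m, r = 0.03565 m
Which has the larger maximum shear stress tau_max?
Model: a solid circular shaft in torsion, so tau_max = (2·T) / (π·r^3) (SI units).
  A: tau_max = (2 × 9212) / (π × 0.06199^3) = 2.462 × 10⁷ Pa = 24.62 MPa
  B: tau_max = (2 × 1555) / (π × 0.03565^3) = 2.185 × 10⁷ Pa = 21.85 MPa
24.62 MPa > 21.85 MPa, so A is larger.
Final answer: A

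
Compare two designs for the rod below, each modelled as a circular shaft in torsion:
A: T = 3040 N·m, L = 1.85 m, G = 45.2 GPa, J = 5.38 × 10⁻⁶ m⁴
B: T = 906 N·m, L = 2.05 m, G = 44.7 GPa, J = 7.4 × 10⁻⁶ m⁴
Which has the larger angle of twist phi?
Model: a circular shaft in torsion, so phi = (T·L) / (G·J) (SI units).
  A: phi = (3040 × 1.85) / ((4.52 × 10¹⁰) × (5.38 × 10⁻⁶)) = 0.02313 rad = 1.325°
  B: phi = (906 × 2.05) / ((4.47 × 10¹⁰) × (7.4 × 10⁻⁶)) = 0.005615 rad = 0.3217°
1.325° > 0.3217°, so A is larger.
Final answer: A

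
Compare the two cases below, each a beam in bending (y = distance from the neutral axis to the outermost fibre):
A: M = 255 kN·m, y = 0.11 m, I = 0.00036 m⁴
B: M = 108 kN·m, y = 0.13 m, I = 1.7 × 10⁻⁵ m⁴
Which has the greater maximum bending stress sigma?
Model: a beam in bending (y = distance from the neutral axis to the outermost fibre), so sigma = (M·y) / I (SI units).
  A: sigma = (255000 × 0.11) / 0.00036 = 7.792 × 10⁷ Pa = 77.92 MPa
  B: sigma = (108000 × 0.13) / (1.7 × 10⁻⁵) = 8.259 × 10⁸ Pa = 825.9 MPa
825.9 MPa > 77.92 MPa, so B is larger.
Final answer: B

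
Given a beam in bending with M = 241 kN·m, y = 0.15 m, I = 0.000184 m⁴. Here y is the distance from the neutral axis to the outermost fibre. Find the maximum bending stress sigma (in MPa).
Model: a beam in bending, so sigma = (M·y) / I.
Convert to SI units:
  M = 241 kN·m = 241000 N·m
Substitute:
  sigma = (241000 × 0.15) / 0.000184
  sigma = 1.965 × 10⁸ Pa
Convert: sigma = 1.965 × 10⁸ Pa = 196.5 MPa
Final answer: sigma = 196.5 MPa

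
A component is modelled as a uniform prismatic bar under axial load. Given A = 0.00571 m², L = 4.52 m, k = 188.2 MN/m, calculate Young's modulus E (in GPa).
Model: a uniform prismatic bar under axial load, so k = (A·E) / L.
Solve for E: E = (k·L) / A.
Convert to SI units:
  k = 188.2 MN/m = 1.882 × 10⁸ N/m
Substitute:
  E = ((1.882 × 10⁸) × 4.52) / 0.00571
  E = 1.49 × 10¹¹ Pa
Convert: E = 1.49 × 10¹¹ Pa = 149 GPa
Final answer: E = 149 GPa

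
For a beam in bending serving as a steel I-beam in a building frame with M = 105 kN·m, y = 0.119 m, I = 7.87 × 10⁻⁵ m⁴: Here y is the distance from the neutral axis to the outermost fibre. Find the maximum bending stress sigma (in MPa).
Model: a beam in bending, so sigma = (M·y) / I.
Convert to SI units:
  M = 105 kN·m = 105000 N·m
Substitute:
  sigma = (105000 × 0.119) / (7.87 × 10⁻⁵)
  sigma = 1.588 × 10⁸ Pa
Convert: sigma = 1.588 × 10⁸ Pa = 158.8 MPa
Final answer: sigma = 158.8 MPa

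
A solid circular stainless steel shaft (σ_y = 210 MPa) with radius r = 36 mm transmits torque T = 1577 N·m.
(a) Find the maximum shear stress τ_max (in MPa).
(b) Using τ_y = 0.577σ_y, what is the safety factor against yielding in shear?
(a) For a solid circular shaft, τ_max = T·r/J with J = π·r^4/2, i.e. τ_max = 2·T / (π·r^3). Convert r = 36 mm = 0.036 m.
  τ_max = (2 × 1577) / (π × 0.036^3) = 2.152 × 10⁷ Pa = 21.52 MPa
(b) τ_y = 0.577 × 210 = 121.17 MPa
  SF = τ_y/τ_max = 121.17 / 21.52 = 5.631
Final answer: (a) τ_max = 21.52 MPa, (b) SF = 5.631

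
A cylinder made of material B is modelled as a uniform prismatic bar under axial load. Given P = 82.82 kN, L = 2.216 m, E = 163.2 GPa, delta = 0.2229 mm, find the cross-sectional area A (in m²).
Model: a uniform prismatic bar under axial load, so delta = (P·L) / (A·E).
Solve for A: A = (P·L) / (delta·E).
Convert to SI units:
  P = 82.82 kN = 82820 N
  E = 163.2 GPa = 1.632 × 10¹¹ Pa
  delta = 0.2229 mm = 0.0002229 m
Substitute:
  A = (82820 × 2.216) / (0.0002229 × (1.632 × 10¹¹))
  A = 0.005045 m²
Final answer: A = 0.005045 m²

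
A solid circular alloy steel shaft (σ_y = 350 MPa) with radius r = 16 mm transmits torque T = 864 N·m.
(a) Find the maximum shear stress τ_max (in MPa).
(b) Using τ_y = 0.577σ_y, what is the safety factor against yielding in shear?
(a) For a solid circular shaft, τ_max = T·r/J with J = π·r^4/2, i.e. τ_max = 2·T / (π·r^3). Convert r = 16 mm = 0.016 m.
  τ_max = (2 × 864) / (π × 0.016^3) = 1.343 × 10⁸ Pa = 134.3 MPa
(b) τ_y = 0.577 × 350 = 201.95 MPa
  SF = τ_y/τ_max = 201.95 / 134.3 = 1.504
Final answer: (a) τ_max = 134.3 MPa, (b) SF = 1.504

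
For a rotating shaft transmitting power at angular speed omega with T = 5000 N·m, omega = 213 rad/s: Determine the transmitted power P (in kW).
Model: a rotating shaft transmitting power at angular speed omega, so P = T·omega.
Substitute:
  P = 5000 × 213
  P = 1.065 × 10⁶ W
Convert: P = 1.065 × 10⁶ W = 1065 kW
Final answer: P = 1065 kW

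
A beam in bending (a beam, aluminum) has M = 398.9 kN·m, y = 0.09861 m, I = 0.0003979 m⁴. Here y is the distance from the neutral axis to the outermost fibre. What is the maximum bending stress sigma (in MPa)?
Model: a beam in bending, so sigma = (M·y) / I.
Convert to SI units:
  M = 398.9 kN·m = 398900 N·m
Substitute:
  sigma = (398900 × 0.09861) / 0.0003979
  sigma = 9.886 × 10⁷ Pa
Convert: sigma = 9.886 × 10⁷ Pa = 98.86 MPa
Final answer: sigma = 98.86 MPa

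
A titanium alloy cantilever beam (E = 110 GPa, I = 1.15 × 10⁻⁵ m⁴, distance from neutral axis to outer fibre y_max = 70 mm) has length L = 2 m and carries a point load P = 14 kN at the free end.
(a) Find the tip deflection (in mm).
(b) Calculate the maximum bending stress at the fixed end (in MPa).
(a) Tip deflection of a cantilever with an end point load: δ = P·L^3 / (3·E·I). Convert P = 14 kN = 14000 N, E = 110 GPa = 1.1 × 10¹¹ Pa.
  δ = (14000 × 2^3) / (3 × (1.1 × 10¹¹) × (1.15 × 10⁻⁵)) = 0.02951 m = 29.51 mm
(b) Maximum bending moment at the fixed end: M = P·L = 14000 × 2 = 28000 N·m. Convert y_max = 70 mm = 0.07 m.
  σ = M·y_max / I = (28000 × 0.07) / (1.15 × 10⁻⁵) = 1.704 × 10⁸ Pa = 170.4 MPa
Final answer: (a) δ = 29.51 mm, (b) σ = 170.4 MPa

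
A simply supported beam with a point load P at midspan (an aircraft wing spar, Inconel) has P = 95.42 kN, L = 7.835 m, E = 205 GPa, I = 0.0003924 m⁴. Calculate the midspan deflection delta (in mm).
Model: a simply supported beam with a point load P at midspan, so delta = (P·L^3) / (48·E·I).
Convert to SI units:
  P = 95.42 kN = 95420 N
  E = 205 GPa = 2.05 × 10¹¹ Pa
Substitute:
  delta = (95420 × 7.835^3) / (48 × (2.05 × 10¹¹) × 0.0003924)
  delta = 0.01189 m
Convert: delta = 0.01189 m = 11.89 mm
Final answer: delta = 11.89 mm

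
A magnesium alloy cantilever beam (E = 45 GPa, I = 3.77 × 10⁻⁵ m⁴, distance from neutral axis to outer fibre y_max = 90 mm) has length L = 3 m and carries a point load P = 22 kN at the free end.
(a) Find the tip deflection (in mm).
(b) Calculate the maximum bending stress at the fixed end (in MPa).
(a) Tip deflection of a cantilever with an end point load: δ = P·L^3 / (3·E·I). Convert P = 22 kN = 22000 N, E = 45 GPa = 4.5 × 10¹⁰ Pa.
  δ = (22000 × 3^3) / (3 × (4.5 × 10¹⁰) × (3.77 × 10⁻⁵)) = 0.1167 m = 116.7 mm
(b) Maximum bending moment at the fixed end: M = P·L = 22000 × 3 = 66000 N·m. Convert y_max = 90 mm = 0.09 m.
  σ = M·y_max / I = (66000 × 0.09) / (3.77 × 10⁻⁵) = 1.576 × 10⁸ Pa = 157.6 MPa
Final answer: (a) δ = 116.7 mm, (b) σ = 157.6 MPa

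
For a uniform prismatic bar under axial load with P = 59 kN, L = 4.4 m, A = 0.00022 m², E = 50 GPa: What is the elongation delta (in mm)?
Model: a uniform prismatic bar under axial load, so delta = (P·L) / (A·E).
Convert to SI units:
  P = 59 kN = 59000 N
  E = 50 GPa = 5 × 10¹⁰ Pa
Substitute:
  delta = (59000 × 4.4) / (0.00022 × (5 × 10¹⁰))
  delta = 0.0236 m
Convert: delta = 0.0236 m = 23.6 mm
Final answer: delta = 23.6 mm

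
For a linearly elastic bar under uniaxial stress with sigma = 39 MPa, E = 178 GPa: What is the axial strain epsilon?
Model: a linearly elastic bar under uniaxial stress, so epsilon = sigma / E.
Convert to SI units:
  sigma = 39 MPa = 3.9 × 10⁷ Pa
  E = 178 GPa = 1.78 × 10¹¹ Pa
Substitute:
  epsilon = (3.9 × 10⁷) / (1.78 × 10¹¹)
  epsilon = 0.0002191
Final answer: epsilon = 0.0002191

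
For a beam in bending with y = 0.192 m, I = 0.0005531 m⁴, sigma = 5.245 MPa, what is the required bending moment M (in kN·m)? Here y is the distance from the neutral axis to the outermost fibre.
Model: a beam in bending, so sigma = (M·y) / I.
Solve for M: M = (sigma·I) / y.
Convert to SI units:
  sigma = 5.245 MPa = 5.245 × 10⁶ Pa
Substitute:
  M = ((5.245 × 10⁶) × 0.0005531) / 0.192
  M = 15110 N·m
Convert: M = 15110 N·m = 15.11 kN·m
Final answer: M = 15.11 kN·m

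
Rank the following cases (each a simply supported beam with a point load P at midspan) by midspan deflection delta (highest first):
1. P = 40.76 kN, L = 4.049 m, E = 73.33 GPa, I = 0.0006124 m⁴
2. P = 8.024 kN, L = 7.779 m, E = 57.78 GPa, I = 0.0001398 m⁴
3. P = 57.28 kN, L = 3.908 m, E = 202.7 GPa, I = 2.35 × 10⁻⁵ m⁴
Model: a simply supported beam with a point load P at midspan, so delta = (P·L^3) / (48·E·I) (SI units).
  Case 1: delta = (40760 × 4.049^3) / (48 × (7.333 × 10¹⁰) × 0.0006124) = 0.001255 m = 1.255 mm
  Case 2: delta = (8024 × 7.779^3) / (48 × (5.778 × 10¹⁰) × 0.0001398) = 0.009742 m = 9.742 mm
  Case 3: delta = (57280 × 3.908^3) / (48 × (2.027 × 10¹¹) × (2.35 × 10⁻⁵)) = 0.01495 m = 14.95 mm
Ordering: 14.95 mm (case 3) > 9.742 mm (case 2) > 1.255 mm (case 1)
Final answer: 3, 2, 1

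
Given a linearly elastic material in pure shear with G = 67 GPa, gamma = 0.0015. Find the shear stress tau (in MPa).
Model: a linearly elastic material in pure shear, so tau = G·gamma.
Convert to SI units:
  G = 67 GPa = 6.7 × 10¹⁰ Pa
Substitute:
  tau = (6.7 × 10¹⁰) × 0.0015
  tau = 1.005 × 10⁸ Pa
Convert: tau = 1.005 × 10⁸ Pa = 100.5 MPa
Final answer: tau = 100.5 MPa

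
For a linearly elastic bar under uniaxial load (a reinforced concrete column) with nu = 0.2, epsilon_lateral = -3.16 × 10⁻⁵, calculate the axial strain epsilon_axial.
Model: a linearly elastic bar under uniaxial load, so epsilon_lateral = -nu·epsilon_axial.
Solve for epsilon_axial: epsilon_axial = -epsilon_lateral / nu.
Substitute:
  epsilon_axial = -(-3.16 × 10⁻⁵) / 0.2
  epsilon_axial = 0.000158
Final answer: epsilon_axial = 0.000158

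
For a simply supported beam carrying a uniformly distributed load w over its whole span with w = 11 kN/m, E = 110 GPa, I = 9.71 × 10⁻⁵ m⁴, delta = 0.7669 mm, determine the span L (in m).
Model: a simply supported beam carrying a uniformly distributed load w over its whole span, so delta = (5·w·L^4) / (384·E·I).
Solve for L: L = ((384·delta·E·I) / (5·w))^(1/4).
Convert to SI units:
  w = 11 kN/m = 11000 N/m
  E = 110 GPa = 1.1 × 10¹¹ Pa
  delta = 0.7669 mm = 0.0007669 m
Substitute:
  L = ((384 × 0.0007669 × (1.1 × 10¹¹) × (9.71 × 10⁻⁵)) / (5 × 11000))^(1/4)
  L = 2.75 m
Final answer: L = 2.75 m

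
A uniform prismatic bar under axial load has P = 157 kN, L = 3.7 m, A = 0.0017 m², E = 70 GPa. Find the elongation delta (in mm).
Model: a uniform prismatic bar under axial load, so delta = (P·L) / (A·E).
Convert to SI units:
  P = 157 kN = 157000 N
  E = 70 GPa = 7 × 10¹⁰ Pa
Substitute:
  delta = (157000 × 3.7) / (0.0017 × (7 × 10¹⁰))
  delta = 0.004882 m
Convert: delta = 0.004882 m = 4.882 mm
Final answer: delta = 4.882 mm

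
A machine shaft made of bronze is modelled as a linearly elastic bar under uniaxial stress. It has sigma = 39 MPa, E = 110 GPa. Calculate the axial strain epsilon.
Model: a linearly elastic bar under uniaxial stress, so epsilon = sigma / E.
Convert to SI units:
  sigma = 39 MPa = 3.9 × 10⁷ Pa
  E = 110 GPa = 1.1 × 10¹¹ Pa
Substitute:
  epsilon = (3.9 × 10⁷) / (1.1 × 10¹¹)
  epsilon = 0.0003545
Final answer: epsilon = 0.0003545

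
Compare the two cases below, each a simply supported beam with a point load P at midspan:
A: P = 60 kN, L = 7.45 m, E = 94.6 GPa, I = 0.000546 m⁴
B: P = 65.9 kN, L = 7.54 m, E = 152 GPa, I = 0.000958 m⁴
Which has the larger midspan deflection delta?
Model: a simply supported beam with a point load P at midspan, so delta = (P·L^3) / (48·E·I) (SI units).
  A: delta = (60000 × 7.45^3) / (48 × (9.46 × 10¹⁰) × 0.000546) = 0.01001 m = 10.01 mm
  B: delta = (65900 × 7.54^3) / (48 × (1.52 × 10¹¹) × 0.000958) = 0.004042 m = 4.042 mm
10.01 mm > 4.042 mm, so A is larger.
Final answer: A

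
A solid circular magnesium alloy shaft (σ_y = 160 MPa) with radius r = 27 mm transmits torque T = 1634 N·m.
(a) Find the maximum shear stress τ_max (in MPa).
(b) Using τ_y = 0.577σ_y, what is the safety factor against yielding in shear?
(a) For a solid circular shaft, τ_max = T·r/J with J = π·r^4/2, i.e. τ_max = 2·T / (π·r^3). Convert r = 27 mm = 0.027 m.
  τ_max = (2 × 1634) / (π × 0.027^3) = 5.285 × 10⁷ Pa = 52.85 MPa
(b) τ_y = 0.577 × 160 = 92.32 MPa
  SF = τ_y/τ_max = 92.32 / 52.85 = 1.747
Final answer: (a) τ_max = 52.85 MPa, (b) SF = 1.747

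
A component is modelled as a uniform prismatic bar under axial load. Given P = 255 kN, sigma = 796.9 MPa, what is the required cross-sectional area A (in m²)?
Model: a uniform prismatic bar under axial load, so sigma = P / A.
Solve for A: A = P / sigma.
Convert to SI units:
  P = 255 kN = 255000 N
  sigma = 796.9 MPa = 7.969 × 10⁸ Pa
Substitute:
  A = 255000 / (7.969 × 10⁸)
  A = 0.00032 m²
Final answer: A = 0.00032 m²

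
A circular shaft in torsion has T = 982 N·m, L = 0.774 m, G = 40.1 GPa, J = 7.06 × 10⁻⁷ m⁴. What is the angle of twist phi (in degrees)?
Model: a circular shaft in torsion, so phi = (T·L) / (G·J).
Convert to SI units:
  G = 40.1 GPa = 4.01 × 10¹⁰ Pa
Substitute:
  phi = (982 × 0.774) / ((4.01 × 10¹⁰) × (7.06 × 10⁻⁷))
  phi = 0.02685 rad
Convert to degrees: phi = 0.02685 × 180/π = 1.538°
Final answer: phi = 1.538°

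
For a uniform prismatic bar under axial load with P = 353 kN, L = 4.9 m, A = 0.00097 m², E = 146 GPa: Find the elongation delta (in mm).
Model: a uniform prismatic bar under axial load, so delta = (P·L) / (A·E).
Convert to SI units:
  P = 353 kN = 353000 N
  E = 146 GPa = 1.46 × 10¹¹ Pa
Substitute:
  delta = (353000 × 4.9) / (0.00097 × (1.46 × 10¹¹))
  delta = 0.01221 m
Convert: delta = 0.01221 m = 12.21 mm
Final answer: delta = 12.21 mm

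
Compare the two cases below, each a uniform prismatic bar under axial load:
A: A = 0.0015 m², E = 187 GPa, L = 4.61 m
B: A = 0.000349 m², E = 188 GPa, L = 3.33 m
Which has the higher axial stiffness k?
Model: a uniform prismatic bar under axial load, so k = (A·E) / L (SI units).
  A: k = (0.0015 × (1.87 × 10¹¹)) / 4.61 = 6.085 × 10⁷ N/m = 60.85 MN/m
  B: k = (0.000349 × (1.88 × 10¹¹)) / 3.33 = 1.97 × 10⁷ N/m = 19.7 MN/m
60.85 MN/m > 19.7 MN/m, so A is larger.
Final answer: A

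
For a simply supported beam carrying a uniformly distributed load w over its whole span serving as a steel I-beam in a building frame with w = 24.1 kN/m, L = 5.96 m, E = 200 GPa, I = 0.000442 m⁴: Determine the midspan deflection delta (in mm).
Model: a simply supported beam carrying a uniformly distributed load w over its whole span, so delta = (5·w·L^4) / (384·E·I).
Convert to SI units:
  w = 24.1 kN/m = 24100 N/m
  E = 200 GPa = 2 × 10¹¹ Pa
Substitute:
  delta = (5 × 24100 × 5.96^4) / (384 × (2 × 10¹¹) × 0.000442)
  delta = 0.004479 m
Convert: delta = 0.004479 m = 4.479 mm
Final answer: delta = 4.479 mm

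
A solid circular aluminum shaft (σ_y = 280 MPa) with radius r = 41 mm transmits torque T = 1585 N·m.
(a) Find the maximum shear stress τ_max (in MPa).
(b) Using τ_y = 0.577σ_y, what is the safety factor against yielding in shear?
(a) For a solid circular shaft, τ_max = T·r/J with J = π·r^4/2, i.e. τ_max = 2·T / (π·r^3). Convert r = 41 mm = 0.041 m.
  τ_max = (2 × 1585) / (π × 0.041^3) = 1.464 × 10⁷ Pa = 14.64 MPa
(b) τ_y = 0.577 × 280 = 161.56 MPa
  SF = τ_y/τ_max = 161.56 / 14.64 = 11.04
Final answer: (a) τ_max = 14.64 MPa, (b) SF = 11.04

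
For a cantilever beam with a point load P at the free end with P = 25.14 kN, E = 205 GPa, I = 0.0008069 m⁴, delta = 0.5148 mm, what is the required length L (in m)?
Model: a cantilever beam with a point load P at the free end, so delta = (P·L^3) / (3·E·I).
Solve for L: L = ((3·delta·E·I) / P)^(1/3).
Convert to SI units:
  P = 25.14 kN = 25140 N
  E = 205 GPa = 2.05 × 10¹¹ Pa
  delta = 0.5148 mm = 0.0005148 m
Substitute:
  L = ((3 × 0.0005148 × (2.05 × 10¹¹) × 0.0008069) / 25140)^(1/3)
  L = 2.166 m
Final answer: L = 2.166 m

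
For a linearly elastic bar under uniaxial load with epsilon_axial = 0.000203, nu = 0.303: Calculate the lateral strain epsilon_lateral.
Model: a linearly elastic bar under uniaxial load, so epsilon_lateral = -nu·epsilon_axial.
Substitute:
  epsilon_lateral = -(0.303 × 0.000203)
  epsilon_lateral = -6.151 × 10⁻⁵
Final answer: epsilon_lateral = -6.151 × 10⁻⁵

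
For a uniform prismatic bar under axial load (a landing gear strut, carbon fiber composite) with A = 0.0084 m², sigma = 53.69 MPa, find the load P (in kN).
Model: a uniform prismatic bar under axial load, so sigma = P / A.
Solve for P: P = sigma·A.
Convert to SI units:
  sigma = 53.69 MPa = 5.369 × 10⁷ Pa
Substitute:
  P = (5.369 × 10⁷) × 0.0084
  P = 451000 N
Convert: P = 451000 N = 451 kN
Final answer: P = 451 kN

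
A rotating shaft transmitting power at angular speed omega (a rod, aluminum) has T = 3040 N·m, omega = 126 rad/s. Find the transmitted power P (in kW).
Model: a rotating shaft transmitting power at angular speed omega, so P = T·omega.
Substitute:
  P = 3040 × 126
  P = 383000 W
Convert: P = 383000 W = 383 kW
Final answer: P = 383 kW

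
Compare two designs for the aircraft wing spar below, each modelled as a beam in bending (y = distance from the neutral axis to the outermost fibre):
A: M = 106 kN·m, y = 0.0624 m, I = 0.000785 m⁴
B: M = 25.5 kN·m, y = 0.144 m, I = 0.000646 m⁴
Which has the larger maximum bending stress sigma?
Model: a beam in bending (y = distance from the neutral axis to the outermost fibre), so sigma = (M·y) / I (SI units).
  A: sigma = (106000 × 0.0624) / 0.000785 = 8.426 × 10⁶ Pa = 8.426 MPa
  B: sigma = (25500 × 0.144) / 0.000646 = 5.684 × 10⁶ Pa = 5.684 MPa
8.426 MPa > 5.684 MPa, so A is larger.
Final answer: A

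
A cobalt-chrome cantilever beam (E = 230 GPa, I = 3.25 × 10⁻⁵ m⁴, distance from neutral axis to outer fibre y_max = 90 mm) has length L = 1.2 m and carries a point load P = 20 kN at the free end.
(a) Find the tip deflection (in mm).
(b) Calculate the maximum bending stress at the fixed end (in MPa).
(a) Tip deflection of a cantilever with an end point load: δ = P·L^3 / (3·E·I). Convert P = 20 kN = 20000 N, E = 230 GPa = 2.3 × 10¹¹ Pa.
  δ = (20000 × 1.2^3) / (3 × (2.3 × 10¹¹) × (3.25 × 10⁻⁵)) = 0.001541 m = 1.541 mm
(b) Maximum bending moment at the fixed end: M = P·L = 20000 × 1.2 = 24000 N·m. Convert y_max = 90 mm = 0.09 m.
  σ = M·y_max / I = (24000 × 0.09) / (3.25 × 10⁻⁵) = 6.646 × 10⁷ Pa = 66.46 MPa
Final answer: (a) δ = 1.541 mm, (b) σ = 66.46 MPa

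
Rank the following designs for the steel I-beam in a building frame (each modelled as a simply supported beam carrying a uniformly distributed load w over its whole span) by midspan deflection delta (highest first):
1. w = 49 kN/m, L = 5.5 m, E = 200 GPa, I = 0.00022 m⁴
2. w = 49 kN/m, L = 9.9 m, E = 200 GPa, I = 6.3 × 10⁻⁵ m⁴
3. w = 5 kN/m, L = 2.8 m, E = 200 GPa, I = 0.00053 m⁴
Model: a simply supported beam carrying a uniformly distributed load w over its whole span, so delta = (5·w·L^4) / (384·E·I) (SI units).
  Case 1: delta = (5 × 49000 × 5.5^4) / (384 × (2 × 10¹¹) × 0.00022) = 0.01327 m = 13.27 mm
  Case 2: delta = (5 × 49000 × 9.9^4) / (384 × (2 × 10¹¹) × (6.3 × 10⁻⁵)) = 0.4864 m = 486.4 mm
  Case 3: delta = (5 × 5000 × 2.8^4) / (384 × (2 × 10¹¹) × 0.00053) = 3.775 × 10⁻⁵ m = 0.03775 mm
Ordering: 486.4 mm (case 2) > 13.27 mm (case 1) > 0.03775 mm (case 3)
Final answer: 2, 1, 3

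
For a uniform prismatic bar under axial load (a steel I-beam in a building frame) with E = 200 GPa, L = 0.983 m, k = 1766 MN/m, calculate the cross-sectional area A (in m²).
Model: a uniform prismatic bar under axial load, so k = (A·E) / L.
Solve for A: A = (k·L) / E.
Convert to SI units:
  E = 200 GPa = 2 × 10¹¹ Pa
  k = 1766 MN/m = 1.766 × 10⁹ N/m
Substitute:
  A = ((1.766 × 10⁹) × 0.983) / (2 × 10¹¹)
  A = 0.00868 m²
Final answer: A = 0.00868 m²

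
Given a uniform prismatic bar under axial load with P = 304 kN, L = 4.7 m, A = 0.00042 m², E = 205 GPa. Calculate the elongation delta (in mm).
Model: a uniform prismatic bar under axial load, so delta = (P·L) / (A·E).
Convert to SI units:
  P = 304 kN = 304000 N
  E = 205 GPa = 2.05 × 10¹¹ Pa
Substitute:
  delta = (304000 × 4.7) / (0.00042 × (2.05 × 10¹¹))
  delta = 0.01659 m
Convert: delta = 0.01659 m = 16.59 mm
Final answer: delta = 16.59 mm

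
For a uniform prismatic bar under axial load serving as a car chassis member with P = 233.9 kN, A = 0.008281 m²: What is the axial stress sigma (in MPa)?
Model: a uniform prismatic bar under axial load, so sigma = P / A.
Convert to SI units:
  P = 233.9 kN = 233900 N
Substitute:
  sigma = 233900 / 0.008281
  sigma = 2.825 × 10⁷ Pa
Convert: sigma = 2.825 × 10⁷ Pa = 28.25 MPa
Final answer: sigma = 28.25 MPa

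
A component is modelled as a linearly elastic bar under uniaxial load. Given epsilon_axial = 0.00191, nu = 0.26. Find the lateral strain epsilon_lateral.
Model: a linearly elastic bar under uniaxial load, so epsilon_lateral = -nu·epsilon_axial.
Substitute:
  epsilon_lateral = -(0.26 × 0.00191)
  epsilon_lateral = -0.0004966
Final answer: epsilon_lateral = -0.0004966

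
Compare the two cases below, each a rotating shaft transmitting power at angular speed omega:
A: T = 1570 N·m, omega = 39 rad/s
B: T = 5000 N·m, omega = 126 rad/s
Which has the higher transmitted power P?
Model: a rotating shaft transmitting power at angular speed omega, so P = T·omega (SI units).
  A: P = 1570 × 39 = 61230 W = 61.23 kW
  B: P = 5000 × 126 = 630000 W = 630 kW
630 kW > 61.23 kW, so B is larger.
Final answer: B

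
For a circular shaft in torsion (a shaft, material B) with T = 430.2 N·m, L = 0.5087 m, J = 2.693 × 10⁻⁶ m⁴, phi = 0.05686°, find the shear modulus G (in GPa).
Model: a circular shaft in torsion, so phi = (T·L) / (G·J).
Solve for G: G = (T·L) / (phi·J).
Convert to SI units:
  phi = 0.05686° = 0.0009924 rad
Substitute:
  G = (430.2 × 0.5087) / (0.0009924 × (2.693 × 10⁻⁶))
  G = 8.189 × 10¹⁰ Pa
Convert: G = 8.189 × 10¹⁰ Pa = 81.89 GPa
Final answer: G = 81.89 GPa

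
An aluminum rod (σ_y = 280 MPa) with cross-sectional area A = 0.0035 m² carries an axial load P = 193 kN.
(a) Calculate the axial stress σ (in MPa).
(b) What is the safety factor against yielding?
(a) Axial stress σ = P/A. Convert P = 193 kN = 193000 N.
  σ = 193000 / 0.0035 = 5.514 × 10⁷ Pa = 55.14 MPa
(b) Safety factor SF = σ_y/σ = 280 / 55.14 = 5.078
Final answer: (a) σ = 55.14 MPa, (b) SF = 5.078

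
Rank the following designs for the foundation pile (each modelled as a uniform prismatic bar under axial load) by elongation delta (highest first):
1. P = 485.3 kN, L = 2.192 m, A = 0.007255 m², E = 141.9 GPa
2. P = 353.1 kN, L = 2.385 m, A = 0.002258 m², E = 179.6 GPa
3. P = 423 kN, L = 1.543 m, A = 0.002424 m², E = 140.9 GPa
Model: a uniform prismatic bar under axial load, so delta = (P·L) / (A·E) (SI units).
  Case 1: delta = (485300 × 2.192) / (0.007255 × (1.419 × 10¹¹)) = 0.001033 m = 1.033 mm
  Case 2: delta = (353100 × 2.385) / (0.002258 × (1.796 × 10¹¹)) = 0.002077 m = 2.077 mm
  Case 3: delta = (423000 × 1.543) / (0.002424 × (1.409 × 10¹¹)) = 0.001911 m = 1.911 mm
Ordering: 2.077 mm (case 2) > 1.911 mm (case 3) > 1.033 mm (case 1)
Final answer: 2, 3, 1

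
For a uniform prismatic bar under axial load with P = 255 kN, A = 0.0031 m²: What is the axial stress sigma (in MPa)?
Model: a uniform prismatic bar under axial load, so sigma = P / A.
Convert to SI units:
  P = 255 kN = 255000 N
Substitute:
  sigma = 255000 / 0.0031
  sigma = 8.226 × 10⁷ Pa
Convert: sigma = 8.226 × 10⁷ Pa = 82.26 MPa
Final answer: sigma = 82.26 MPa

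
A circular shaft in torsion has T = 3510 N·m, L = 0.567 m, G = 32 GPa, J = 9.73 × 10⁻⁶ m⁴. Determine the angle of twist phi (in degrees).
Model: a circular shaft in torsion, so phi = (T·L) / (G·J).
Convert to SI units:
  G = 32 GPa = 3.2 × 10¹⁰ Pa
Substitute:
  phi = (3510 × 0.567) / ((3.2 × 10¹⁰) × (9.73 × 10⁻⁶))
  phi = 0.006392 rad
Convert to degrees: phi = 0.006392 × 180/π = 0.3662°
Final answer: phi = 0.3662°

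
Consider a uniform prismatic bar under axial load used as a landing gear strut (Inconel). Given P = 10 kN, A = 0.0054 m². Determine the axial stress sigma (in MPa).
Model: a uniform prismatic bar under axial load, so sigma = P / A.
Convert to SI units:
  P = 10 kN = 10000 N
Substitute:
  sigma = 10000 / 0.0054
  sigma = 1.852 × 10⁶ Pa
Convert: sigma = 1.852 × 10⁶ Pa = 1.852 MPa
Final answer: sigma = 1.852 MPa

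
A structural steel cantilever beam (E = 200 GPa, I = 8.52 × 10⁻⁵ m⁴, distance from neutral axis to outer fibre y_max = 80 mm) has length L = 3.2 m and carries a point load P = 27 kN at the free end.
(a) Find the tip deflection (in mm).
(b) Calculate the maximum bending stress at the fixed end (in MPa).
(a) Tip deflection of a cantilever with an end point load: δ = P·L^3 / (3·E·I). Convert P = 27 kN = 27000 N, E = 200 GPa = 2 × 10¹¹ Pa.
  δ = (27000 × 3.2^3) / (3 × (2 × 10¹¹) × (8.52 × 10⁻⁵)) = 0.01731 m = 17.31 mm
(b) Maximum bending moment at the fixed end: M = P·L = 27000 × 3.2 = 86400 N·m. Convert y_max = 80 mm = 0.08 m.
  σ = M·y_max / I = (86400 × 0.08) / (8.52 × 10⁻⁵) = 8.113 × 10⁷ Pa = 81.13 MPa
Final answer: (a) δ = 17.31 mm, (b) σ = 81.13 MPa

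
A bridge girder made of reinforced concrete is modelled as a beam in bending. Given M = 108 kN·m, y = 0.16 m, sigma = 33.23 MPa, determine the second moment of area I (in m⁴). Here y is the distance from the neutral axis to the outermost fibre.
Model: a beam in bending, so sigma = (M·y) / I.
Solve for I: I = (M·y) / sigma.
Convert to SI units:
  M = 108 kN·m = 108000 N·m
  sigma = 33.23 MPa = 3.323 × 10⁷ Pa
Substitute:
  I = (108000 × 0.16) / (3.323 × 10⁷)
  I = 0.00052 m⁴
Final answer: I = 0.00052 m⁴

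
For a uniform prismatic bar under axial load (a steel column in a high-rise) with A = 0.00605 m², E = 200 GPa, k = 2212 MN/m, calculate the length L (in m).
Model: a uniform prismatic bar under axial load, so k = (A·E) / L.
Solve for L: L = (A·E) / k.
Convert to SI units:
  E = 200 GPa = 2 × 10¹¹ Pa
  k = 2212 MN/m = 2.212 × 10⁹ N/m
Substitute:
  L = (0.00605 × (2 × 10¹¹)) / (2.212 × 10⁹)
  L = 0.547 m
Final answer: L = 0.547 m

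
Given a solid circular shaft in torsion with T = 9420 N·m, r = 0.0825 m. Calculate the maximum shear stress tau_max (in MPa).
Model: a solid circular shaft in torsion, so tau_max = (2·T) / (π·r^3).
Substitute:
  tau_max = (2 × 9420) / (π × 0.0825^3)
  tau_max = 1.068 × 10⁷ Pa
Convert: tau_max = 1.068 × 10⁷ Pa = 10.68 MPa
Final answer: tau_max = 10.68 MPa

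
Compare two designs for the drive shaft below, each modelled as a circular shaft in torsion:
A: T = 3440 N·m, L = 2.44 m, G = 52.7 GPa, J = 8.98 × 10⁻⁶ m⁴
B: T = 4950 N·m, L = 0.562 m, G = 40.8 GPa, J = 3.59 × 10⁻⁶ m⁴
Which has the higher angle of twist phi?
Model: a circular shaft in torsion, so phi = (T·L) / (G·J) (SI units).
  A: phi = (3440 × 2.44) / ((5.27 × 10¹⁰) × (8.98 × 10⁻⁶)) = 0.01774 rad = 1.016°
  B: phi = (4950 × 0.562) / ((4.08 × 10¹⁰) × (3.59 × 10⁻⁶)) = 0.01899 rad = 1.088°
1.088° > 1.016°, so B is larger.
Final answer: B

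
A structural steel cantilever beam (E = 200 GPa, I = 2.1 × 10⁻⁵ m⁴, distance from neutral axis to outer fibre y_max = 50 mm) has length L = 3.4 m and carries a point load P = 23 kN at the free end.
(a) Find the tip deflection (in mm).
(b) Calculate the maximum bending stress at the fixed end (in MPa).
(a) Tip deflection of a cantilever with an end point load: δ = P·L^3 / (3·E·I). Convert P = 23 kN = 23000 N, E = 200 GPa = 2 × 10¹¹ Pa.
  δ = (23000 × 3.4^3) / (3 × (2 × 10¹¹) × (2.1 × 10⁻⁵)) = 0.07175 m = 71.75 mm
(b) Maximum bending moment at the fixed end: M = P·L = 23000 × 3.4 = 78200 N·m. Convert y_max = 50 mm = 0.05 m.
  σ = M·y_max / I = (78200 × 0.05) / (2.1 × 10⁻⁵) = 1.862 × 10⁸ Pa = 186.2 MPa
Final answer: (a) δ = 71.75 mm, (b) σ = 186.2 MPa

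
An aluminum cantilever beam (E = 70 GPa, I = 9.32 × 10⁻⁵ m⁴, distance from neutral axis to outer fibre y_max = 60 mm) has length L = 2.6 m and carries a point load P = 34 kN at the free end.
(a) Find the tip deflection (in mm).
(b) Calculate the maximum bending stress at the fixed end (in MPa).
(a) Tip deflection of a cantilever with an end point load: δ = P·L^3 / (3·E·I). Convert P = 34 kN = 34000 N, E = 70 GPa = 7 × 10¹⁰ Pa.
  δ = (34000 × 2.6^3) / (3 × (7 × 10¹⁰) × (9.32 × 10⁻⁵)) = 0.03053 m = 30.53 mm
(b) Maximum bending moment at the fixed end: M = P·L = 34000 × 2.6 = 88400 N·m. Convert y_max = 60 mm = 0.06 m.
  σ = M·y_max / I = (88400 × 0.06) / (9.32 × 10⁻⁵) = 5.691 × 10⁷ Pa = 56.91 MPa
Final answer: (a) δ = 30.53 mm, (b) σ = 56.91 MPa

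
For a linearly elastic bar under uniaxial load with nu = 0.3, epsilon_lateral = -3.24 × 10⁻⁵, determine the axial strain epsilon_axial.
Model: a linearly elastic bar under uniaxial load, so epsilon_lateral = -nu·epsilon_axial.
Solve for epsilon_axial: epsilon_axial = -epsilon_lateral / nu.
Substitute:
  epsilon_axial = -(-3.24 × 10⁻⁵) / 0.3
  epsilon_axial = 0.000108
Final answer: epsilon_axial = 0.000108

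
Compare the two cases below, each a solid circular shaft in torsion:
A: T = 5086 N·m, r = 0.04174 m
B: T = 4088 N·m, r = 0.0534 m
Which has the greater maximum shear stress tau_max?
Model: a solid circular shaft in torsion, so tau_max = (2·T) / (π·r^3) (SI units).
  A: tau_max = (2 × 5086) / (π × 0.04174^3) = 4.452 × 10⁷ Pa = 44.52 MPa
  B: tau_max = (2 × 4088) / (π × 0.0534^3) = 1.709 × 10⁷ Pa = 17.09 MPa
44.52 MPa > 17.09 MPa, so A is larger.
Final answer: A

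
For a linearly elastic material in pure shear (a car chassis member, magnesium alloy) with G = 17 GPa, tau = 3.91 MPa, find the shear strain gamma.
Model: a linearly elastic material in pure shear, so tau = G·gamma.
Solve for gamma: gamma = tau / G.
Convert to SI units:
  G = 17 GPa = 1.7 × 10¹⁰ Pa
  tau = 3.91 MPa = 3.91 × 10⁶ Pa
Substitute:
  gamma = (3.91 × 10⁶) / (1.7 × 10¹⁰)
  gamma = 0.00023
Final answer: gamma = 0.00023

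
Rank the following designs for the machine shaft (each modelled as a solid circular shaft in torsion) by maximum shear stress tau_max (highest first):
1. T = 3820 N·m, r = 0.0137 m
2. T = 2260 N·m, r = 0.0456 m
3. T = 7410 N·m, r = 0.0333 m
Model: a solid circular shaft in torsion, so tau_max = (2·T) / (π·r^3) (SI units).
  Case 1: tau_max = (2 × 3820) / (π × 0.0137^3) = 9.458 × 10⁸ Pa = 945.8 MPa
  Case 2: tau_max = (2 × 2260) / (π × 0.0456^3) = 1.517 × 10⁷ Pa = 15.17 MPa
  Case 3: tau_max = (2 × 7410) / (π × 0.0333^3) = 1.278 × 10⁸ Pa = 127.8 MPa
Ordering: 945.8 MPa (case 1) > 127.8 MPa (case 3) > 15.17 MPa (case 2)
Final answer: 1, 3, 2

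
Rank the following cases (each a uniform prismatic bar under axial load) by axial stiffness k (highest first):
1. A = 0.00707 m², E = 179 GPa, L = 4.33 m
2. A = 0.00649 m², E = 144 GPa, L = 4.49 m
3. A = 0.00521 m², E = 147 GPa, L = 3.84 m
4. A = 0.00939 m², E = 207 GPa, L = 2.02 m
Model: a uniform prismatic bar under axial load, so k = (A·E) / L (SI units).
  Case 1: k = (0.00707 × (1.79 × 10¹¹)) / 4.33 = 2.923 × 10⁸ N/m = 292.3 MN/m
  Case 2: k = (0.00649 × (1.44 × 10¹¹)) / 4.49 = 2.081 × 10⁸ N/m = 208.1 MN/m
  Case 3: k = (0.00521 × (1.47 × 10¹¹)) / 3.84 = 1.994 × 10⁸ N/m = 199.4 MN/m
  Case 4: k = (0.00939 × (2.07 × 10¹¹)) / 2.02 = 9.622 × 10⁸ N/m = 962.2 MN/m
Ordering: 962.2 MN/m (case 4) > 292.3 MN/m (case 1) > 208.1 MN/m (case 2) > 199.4 MN/m (case 3)
Final answer: 4, 1, 2, 3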